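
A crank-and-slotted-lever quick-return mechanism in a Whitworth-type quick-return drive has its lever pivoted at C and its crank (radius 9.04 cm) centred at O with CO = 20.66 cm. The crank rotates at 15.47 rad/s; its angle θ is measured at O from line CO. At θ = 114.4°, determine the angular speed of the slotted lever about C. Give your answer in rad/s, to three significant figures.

ω = 15.47 rad/s
Crank pin A relative to C: A = (d + r cosθ, r sinθ); lever angle φ = atan2(r sinθ, d + r cosθ).
Differentiating tanφ: φ̇ = rω(d cosθ + r)/(d² + r² + 2dr cosθ).
d² + r² + 2dr cosθ = |CA|² = 0.0354249 m²;  d cosθ + r = +0.0050526 m.
|ω_lever| = |0.0904·15.47·+0.0050526| / 0.0354249 = 0.19947 rad/s.

0.199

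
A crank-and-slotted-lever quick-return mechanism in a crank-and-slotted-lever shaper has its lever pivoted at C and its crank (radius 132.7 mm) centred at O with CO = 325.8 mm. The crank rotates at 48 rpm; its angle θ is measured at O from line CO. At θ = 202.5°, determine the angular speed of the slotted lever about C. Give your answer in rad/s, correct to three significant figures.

ω = 5.027 rad/s (from 48 rpm).
Crank pin A relative to C: A = (d + r cosθ, r sinθ); lever angle φ = atan2(r sinθ, d + r cosθ).
Differentiating tanφ: φ̇ = rω(d cosθ + r)/(d² + r² + 2dr cosθ).
d² + r² + 2dr cosθ = |CA|² = 0.0438695 m²;  d cosθ + r = -0.1683 m.
|ω_lever| = |0.1327·5.027·-0.1683| / 0.0438695 = 2.5589 rad/s.

2.56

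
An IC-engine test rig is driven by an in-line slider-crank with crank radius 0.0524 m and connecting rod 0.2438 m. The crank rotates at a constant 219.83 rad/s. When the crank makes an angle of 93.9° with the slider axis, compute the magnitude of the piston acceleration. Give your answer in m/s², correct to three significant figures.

724

ω = 219.8 rad/s
x(θ) = r cosθ + √(L² − r² sin²θ); with ω constant, a = ω²·d²x/dθ².
d²x/dθ² = −r cosθ − r²(cos2θ)/√u − r⁴ sin²2θ/(4u^{3/2}),  u = L² − r² sin²θ = 0.0567054 m².
Substituting r = 0.0524 m, L = 0.2438 m, θ = 93.9°: d²x/dθ² = +0.014985 m.
a = ω²·d²x/dθ² = (219.8)²·(+0.014985) = +724.17 m/s²;  |a| = 724.17 m/s².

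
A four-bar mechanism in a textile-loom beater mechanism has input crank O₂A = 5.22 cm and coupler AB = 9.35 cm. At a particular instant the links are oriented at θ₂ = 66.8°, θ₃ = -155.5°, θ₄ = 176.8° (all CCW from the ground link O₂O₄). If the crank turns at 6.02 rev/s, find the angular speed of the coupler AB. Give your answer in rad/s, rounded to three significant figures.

ω₂ = 37.82 rad/s (from 6.02 rev/s).
Differentiating the loop-closure r₂e^{iθ₂}+r₃e^{iθ₃}=r₁+r₄e^{iθ₄} gives r₂ω₂e^{iθ₂}+r₃ω₃e^{iθ₃}=r₄ω₄e^{iθ₄}.
Eliminating the other unknown: ω₃ = r₂ω₂ sin(θ₄−θ₂) / [r₃ sin(θ₃−θ₄)].
Numerator sine = +0.93969; denominator sine = +0.46484.
Result = 0.0522·37.82·(+0.93969) / (0.0935·(+0.46484)) = +42.689 rad/s; magnitude 42.689 rad/s.

42.7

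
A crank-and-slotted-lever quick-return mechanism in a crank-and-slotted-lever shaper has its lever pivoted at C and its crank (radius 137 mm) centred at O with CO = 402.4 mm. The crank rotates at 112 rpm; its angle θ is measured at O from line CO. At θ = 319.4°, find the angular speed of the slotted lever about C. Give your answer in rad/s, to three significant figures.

2.69

ω = 11.73 rad/s (from 112 rpm).
Crank pin A relative to C: A = (d + r cosθ, r sinθ); lever angle φ = atan2(r sinθ, d + r cosθ).
Differentiating tanφ: φ̇ = rω(d cosθ + r)/(d² + r² + 2dr cosθ).
d² + r² + 2dr cosθ = |CA|² = 0.26441 m²;  d cosθ + r = +0.44253 m.
|ω_lever| = |0.137·11.73·+0.44253| / 0.26441 = 2.6893 rad/s.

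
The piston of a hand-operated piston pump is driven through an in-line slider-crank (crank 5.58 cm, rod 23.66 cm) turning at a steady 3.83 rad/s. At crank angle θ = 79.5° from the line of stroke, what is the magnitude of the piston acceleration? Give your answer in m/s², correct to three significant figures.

ω = 3.83 rad/s
x(θ) = r cosθ + √(L² − r² sin²θ); with ω constant, a = ω²·d²x/dθ².
d²x/dθ² = −r cosθ − r²(cos2θ)/√u − r⁴ sin²2θ/(4u^{3/2}),  u = L² − r² sin²θ = 0.0529693 m².
Substituting r = 0.0558 m, L = 0.2366 m, θ = 79.5°: d²x/dθ² = +0.0024359 m.
a = ω²·d²x/dθ² = (3.83)²·(+0.0024359) = +0.035731 m/s²;  |a| = 0.035731 m/s².

0.0357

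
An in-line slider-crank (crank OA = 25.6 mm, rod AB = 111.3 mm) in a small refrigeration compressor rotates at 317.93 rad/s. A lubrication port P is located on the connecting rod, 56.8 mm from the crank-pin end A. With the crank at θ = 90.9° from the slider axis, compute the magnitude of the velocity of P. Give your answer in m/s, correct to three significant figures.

ω = 317.9 rad/s.  Crank-pin speed |V_A| = rω = 8.139 m/s, perpendicular to OA.
Rod angle: sinφ = −(r/L) sinθ ⇒ φ = -13.296°; ω_rod = −rω cosθ/√(L²−r²sin²θ) = +1.1803 rad/s.
V_P = V_A + ω_rod × AP, with AP = 0.0568 m along the rod.
Components: V_Px = −rω sinθ − a·ω_rod·sinφ = -8.1226 m/s;  V_Py = rω cosθ + a·ω_rod·cosφ = -0.0626 m/s.
|V_P| = √(V_Px² + V_Py²) = 8.1228 m/s.

8.12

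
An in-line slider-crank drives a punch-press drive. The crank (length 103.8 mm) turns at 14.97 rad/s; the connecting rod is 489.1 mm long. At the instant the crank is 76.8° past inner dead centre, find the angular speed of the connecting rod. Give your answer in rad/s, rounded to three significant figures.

ω = 14.97 rad/s
The rod makes angle φ with the slider axis where L sinφ = r sinθ; differentiating, L cosφ·φ̇ = r ω cosθ.
L cosφ = √(L² − r² sin²θ) = 0.47855 m.
|ω_rod| = r ω |cosθ| / √(L² − r² sin²θ) = 0.1038·14.97·0.22835/0.47855 = 0.74148 rad/s.

0.741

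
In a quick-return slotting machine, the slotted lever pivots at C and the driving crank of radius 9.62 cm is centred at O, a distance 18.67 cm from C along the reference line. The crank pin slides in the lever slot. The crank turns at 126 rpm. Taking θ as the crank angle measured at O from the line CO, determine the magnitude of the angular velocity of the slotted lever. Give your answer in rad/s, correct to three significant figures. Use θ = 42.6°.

ω = 13.19 rad/s (from 126 rpm).
Crank pin A relative to C: A = (d + r cosθ, r sinθ); lever angle φ = atan2(r sinθ, d + r cosθ).
Differentiating tanφ: φ̇ = rω(d cosθ + r)/(d² + r² + 2dr cosθ).
d² + r² + 2dr cosθ = |CA|² = 0.0705527 m²;  d cosθ + r = +0.23363 m.
|ω_lever| = |0.0962·13.19·+0.23363| / 0.0705527 = 4.2033 rad/s.

4.20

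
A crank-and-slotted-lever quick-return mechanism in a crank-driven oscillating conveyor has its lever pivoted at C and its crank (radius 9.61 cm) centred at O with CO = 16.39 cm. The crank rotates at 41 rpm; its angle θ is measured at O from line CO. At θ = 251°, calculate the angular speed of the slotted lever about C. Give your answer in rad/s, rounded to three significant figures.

ω = 4.294 rad/s (from 41 rpm).
Crank pin A relative to C: A = (d + r cosθ, r sinθ); lever angle φ = atan2(r sinθ, d + r cosθ).
Differentiating tanφ: φ̇ = rω(d cosθ + r)/(d² + r² + 2dr cosθ).
d² + r² + 2dr cosθ = |CA|² = 0.0258425 m²;  d cosθ + r = +0.042739 m.
|ω_lever| = |0.0961·4.294·+0.042739| / 0.0258425 = 0.68238 rad/s.

0.682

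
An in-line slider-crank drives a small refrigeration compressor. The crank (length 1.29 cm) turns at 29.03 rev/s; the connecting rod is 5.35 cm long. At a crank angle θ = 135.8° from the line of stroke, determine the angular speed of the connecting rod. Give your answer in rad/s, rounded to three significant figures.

32.0

ω = 182.4 rad/s (converted from 29.03 rev/s).
The rod makes angle φ with the slider axis where L sinφ = r sinθ; differentiating, L cosφ·φ̇ = r ω cosθ.
L cosφ = √(L² − r² sin²θ) = 0.052739 m.
|ω_rod| = r ω |cosθ| / √(L² − r² sin²θ) = 0.0129·182.4·0.71691/0.052739 = 31.985 rad/s.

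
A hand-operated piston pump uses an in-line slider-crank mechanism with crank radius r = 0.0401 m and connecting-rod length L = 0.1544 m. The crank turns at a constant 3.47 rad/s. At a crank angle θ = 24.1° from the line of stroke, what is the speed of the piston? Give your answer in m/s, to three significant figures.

0.0704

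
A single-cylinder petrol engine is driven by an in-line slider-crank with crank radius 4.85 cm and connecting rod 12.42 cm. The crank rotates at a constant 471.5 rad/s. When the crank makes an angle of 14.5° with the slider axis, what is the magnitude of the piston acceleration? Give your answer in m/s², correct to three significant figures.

ω = 471.5 rad/s
x(θ) = r cosθ + √(L² − r² sin²θ); with ω constant, a = ω²·d²x/dθ².
d²x/dθ² = −r cosθ − r²(cos2θ)/√u − r⁴ sin²2θ/(4u^{3/2}),  u = L² − r² sin²θ = 0.0152782 m².
Substituting r = 0.0485 m, L = 0.1242 m, θ = 14.5°: d²x/dθ² = -0.063772 m.
a = ω²·d²x/dθ² = (471.5)²·(-0.063772) = -14177 m/s²;  |a| = 14177 m/s².

14200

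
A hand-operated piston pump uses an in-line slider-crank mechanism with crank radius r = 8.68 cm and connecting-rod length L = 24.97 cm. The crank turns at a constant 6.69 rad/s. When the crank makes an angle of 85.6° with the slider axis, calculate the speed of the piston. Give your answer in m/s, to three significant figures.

ω = 6.69 rad/s
For an in-line slider-crank, x = r cosθ + √(L² − r² sin²θ), so v = −rω sinθ·[1 + r cosθ/√(L² − r² sin²θ)].
With r = 0.0868 m, L = 0.2497 m, θ = 85.6°: √(L² − r² sin²θ) = 0.23422 m.
v = −0.0868·6.69·0.99705·[1 + 0.0868·0.07672/0.23422] = -0.59544 m/s.
|v| = 0.59544 m/s.

0.595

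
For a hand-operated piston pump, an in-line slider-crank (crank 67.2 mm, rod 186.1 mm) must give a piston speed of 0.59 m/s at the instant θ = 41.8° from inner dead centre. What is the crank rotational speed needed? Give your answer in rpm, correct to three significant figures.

98.5

For an in-line slider-crank, |v_piston| = rω|sinθ|·[1 + r cosθ/√(L² − r² sin²θ)].
With r = 0.0672 m, L = 0.1861 m, θ = 41.8°: the bracketed kinematic factor |dx/dθ| = 0.057213 m.
ω = v/|dx/dθ| = 0.59/0.057213 = 10.312 rad/s.
N = 60ω/(2π) = 98.475 rpm.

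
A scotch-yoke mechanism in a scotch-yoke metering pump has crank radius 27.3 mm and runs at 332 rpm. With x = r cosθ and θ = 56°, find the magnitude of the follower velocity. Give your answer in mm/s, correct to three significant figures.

ω = 34.77 rad/s (from 332 rpm).
x = r cosθ ⇒ ẋ = −rω sinθ.
|v| = rω|sinθ| = 0.0273·34.77·|sin 56°| = 0.78687 m/s = 786.87 mm/s.

787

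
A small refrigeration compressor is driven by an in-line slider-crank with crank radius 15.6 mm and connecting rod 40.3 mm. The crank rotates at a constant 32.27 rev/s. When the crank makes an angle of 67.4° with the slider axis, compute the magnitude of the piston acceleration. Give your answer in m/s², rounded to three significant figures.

ω = 2π·32.3 = 202.8 rad/s
x(θ) = r cosθ + √(L² − r² sin²θ); with ω constant, a = ω²·d²x/dθ².
d²x/dθ² = −r cosθ − r²(cos2θ)/√u − r⁴ sin²2θ/(4u^{3/2}),  u = L² − r² sin²θ = 0.00141667 m².
Substituting r = 0.0156 m, L = 0.0403 m, θ = 67.4°: d²x/dθ² = -0.0015789 m.
a = ω²·d²x/dθ² = (202.8)²·(-0.0015789) = -64.909 m/s²;  |a| = 64.909 m/s².

64.9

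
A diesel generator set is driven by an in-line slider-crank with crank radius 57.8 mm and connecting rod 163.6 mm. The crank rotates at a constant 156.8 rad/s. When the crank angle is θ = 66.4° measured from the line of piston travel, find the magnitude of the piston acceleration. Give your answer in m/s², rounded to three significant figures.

ω = 156.8 rad/s
x(θ) = r cosθ + √(L² − r² sin²θ); with ω constant, a = ω²·d²x/dθ².
d²x/dθ² = −r cosθ − r²(cos2θ)/√u − r⁴ sin²2θ/(4u^{3/2}),  u = L² − r² sin²θ = 0.0239596 m².
Substituting r = 0.0578 m, L = 0.1636 m, θ = 66.4°: d²x/dθ² = -0.0088807 m.
a = ω²·d²x/dθ² = (156.8)²·(-0.0088807) = -218.34 m/s²;  |a| = 218.34 m/s².

218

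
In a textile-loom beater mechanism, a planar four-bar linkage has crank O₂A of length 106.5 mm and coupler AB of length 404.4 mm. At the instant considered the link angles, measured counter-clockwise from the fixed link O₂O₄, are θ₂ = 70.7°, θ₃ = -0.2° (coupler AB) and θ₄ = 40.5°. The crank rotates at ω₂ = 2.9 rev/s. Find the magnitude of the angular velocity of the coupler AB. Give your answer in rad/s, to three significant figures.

ω₂ = 18.22 rad/s (from 2.9 rev/s).
Differentiating the loop-closure r₂e^{iθ₂}+r₃e^{iθ₃}=r₁+r₄e^{iθ₄} gives r₂ω₂e^{iθ₂}+r₃ω₃e^{iθ₃}=r₄ω₄e^{iθ₄}.
Eliminating the other unknown: ω₃ = r₂ω₂ sin(θ₄−θ₂) / [r₃ sin(θ₃−θ₄)].
Numerator sine = -0.50302; denominator sine = -0.65210.
Result = 0.1065·18.22·(-0.50302) / (0.4044·(-0.65210)) = +3.7016 rad/s; magnitude 3.7016 rad/s.

3.70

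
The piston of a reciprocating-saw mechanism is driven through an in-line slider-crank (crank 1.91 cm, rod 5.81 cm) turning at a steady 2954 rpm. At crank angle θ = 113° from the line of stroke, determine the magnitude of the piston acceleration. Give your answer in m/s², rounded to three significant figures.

1140

ω = 2π·2954/60 = 309.3 rad/s
x(θ) = r cosθ + √(L² − r² sin²θ); with ω constant, a = ω²·d²x/dθ².
d²x/dθ² = −r cosθ − r²(cos2θ)/√u − r⁴ sin²2θ/(4u^{3/2}),  u = L² − r² sin²θ = 0.0030665 m².
Substituting r = 0.0191 m, L = 0.0581 m, θ = 113°: d²x/dθ² = +0.011938 m.
a = ω²·d²x/dθ² = (309.3)²·(+0.011938) = +1142.4 m/s²;  |a| = 1142.4 m/s².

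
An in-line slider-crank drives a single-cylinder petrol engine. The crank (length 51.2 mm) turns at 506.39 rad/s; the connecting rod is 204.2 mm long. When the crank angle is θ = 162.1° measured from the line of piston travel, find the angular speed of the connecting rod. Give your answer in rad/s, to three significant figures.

121

ω = 506.4 rad/s
The rod makes angle φ with the slider axis where L sinφ = r sinθ; differentiating, L cosφ·φ̇ = r ω cosθ.
L cosφ = √(L² − r² sin²θ) = 0.20359 m.
|ω_rod| = r ω |cosθ| / √(L² − r² sin²θ) = 0.0512·506.4·0.95159/0.20359 = 121.18 rad/s.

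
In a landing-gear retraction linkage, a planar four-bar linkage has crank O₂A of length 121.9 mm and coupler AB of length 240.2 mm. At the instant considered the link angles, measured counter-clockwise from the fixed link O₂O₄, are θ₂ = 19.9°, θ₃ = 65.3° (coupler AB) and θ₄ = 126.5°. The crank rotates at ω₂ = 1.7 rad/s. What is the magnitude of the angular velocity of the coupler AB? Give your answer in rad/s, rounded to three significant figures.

ω₂ = 1.7 rad/s
Differentiating the loop-closure r₂e^{iθ₂}+r₃e^{iθ₃}=r₁+r₄e^{iθ₄} gives r₂ω₂e^{iθ₂}+r₃ω₃e^{iθ₃}=r₄ω₄e^{iθ₄}.
Eliminating the other unknown: ω₃ = r₂ω₂ sin(θ₄−θ₂) / [r₃ sin(θ₃−θ₄)].
Numerator sine = +0.95832; denominator sine = -0.87631.
Result = 0.1219·1.7·(+0.95832) / (0.2402·(-0.87631)) = -0.94349 rad/s; magnitude 0.94349 rad/s.

0.943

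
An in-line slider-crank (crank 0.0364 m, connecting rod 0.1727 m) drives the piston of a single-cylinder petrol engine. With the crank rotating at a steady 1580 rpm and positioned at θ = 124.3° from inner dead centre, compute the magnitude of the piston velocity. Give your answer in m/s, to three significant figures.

4.38

ω = 2π·1580/60 = 165.5 rad/s
For an in-line slider-crank, x = r cosθ + √(L² − r² sin²θ), so v = −rω sinθ·[1 + r cosθ/√(L² − r² sin²θ)].
With r = 0.0364 m, L = 0.1727 m, θ = 124.3°: √(L² − r² sin²θ) = 0.17006 m.
v = −0.0364·165.5·0.82610·[1 + 0.0364·-0.56353/0.17006] = -4.3752 m/s.
|v| = 4.3752 m/s.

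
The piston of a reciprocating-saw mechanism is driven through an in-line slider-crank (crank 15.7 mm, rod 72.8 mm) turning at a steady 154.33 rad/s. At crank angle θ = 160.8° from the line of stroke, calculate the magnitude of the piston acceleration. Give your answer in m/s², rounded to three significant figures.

ω = 154.3 rad/s
x(θ) = r cosθ + √(L² − r² sin²θ); with ω constant, a = ω²·d²x/dθ².
d²x/dθ² = −r cosθ − r²(cos2θ)/√u − r⁴ sin²2θ/(4u^{3/2}),  u = L² − r² sin²θ = 0.00527318 m².
Substituting r = 0.0157 m, L = 0.0728 m, θ = 160.8°: d²x/dθ² = +0.012151 m.
a = ω²·d²x/dθ² = (154.3)²·(+0.012151) = +289.42 m/s²;  |a| = 289.42 m/s².

289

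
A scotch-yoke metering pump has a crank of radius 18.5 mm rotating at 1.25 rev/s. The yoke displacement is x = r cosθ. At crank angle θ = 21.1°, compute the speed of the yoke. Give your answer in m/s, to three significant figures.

ω = 7.854 rad/s (from 1.25 rev/s).
x = r cosθ ⇒ ẋ = −rω sinθ.
|v| = rω|sinθ| = 0.0185·7.854·|sin 21.1°| = 0.052307 m/s.

0.0523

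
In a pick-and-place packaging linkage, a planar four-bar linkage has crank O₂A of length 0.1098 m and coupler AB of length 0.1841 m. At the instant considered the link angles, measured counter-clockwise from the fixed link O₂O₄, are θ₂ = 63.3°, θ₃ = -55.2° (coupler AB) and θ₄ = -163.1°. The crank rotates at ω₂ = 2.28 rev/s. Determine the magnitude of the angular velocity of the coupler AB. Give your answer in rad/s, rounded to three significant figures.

ω₂ = 14.33 rad/s (from 2.28 rev/s).
Differentiating the loop-closure r₂e^{iθ₂}+r₃e^{iθ₃}=r₁+r₄e^{iθ₄} gives r₂ω₂e^{iθ₂}+r₃ω₃e^{iθ₃}=r₄ω₄e^{iθ₄}.
Eliminating the other unknown: ω₃ = r₂ω₂ sin(θ₄−θ₂) / [r₃ sin(θ₃−θ₄)].
Numerator sine = +0.72417; denominator sine = +0.95159.
Result = 0.1098·14.33·(+0.72417) / (0.1841·(+0.95159)) = +6.5021 rad/s; magnitude 6.5021 rad/s.

6.50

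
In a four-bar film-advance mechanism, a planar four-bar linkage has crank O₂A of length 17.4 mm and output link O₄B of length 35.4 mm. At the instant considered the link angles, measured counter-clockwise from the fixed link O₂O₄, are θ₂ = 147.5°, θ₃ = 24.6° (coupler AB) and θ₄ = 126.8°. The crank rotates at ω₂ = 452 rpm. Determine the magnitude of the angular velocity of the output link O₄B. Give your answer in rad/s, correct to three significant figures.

20.0

ω₂ = 47.33 rad/s (from 452 rpm).
Differentiating the loop-closure r₂e^{iθ₂}+r₃e^{iθ₃}=r₁+r₄e^{iθ₄} gives r₂ω₂e^{iθ₂}+r₃ω₃e^{iθ₃}=r₄ω₄e^{iθ₄}.
Eliminating the other unknown: ω₄ = r₂ω₂ sin(θ₂−θ₃) / [r₄ sin(θ₄−θ₃)].
Numerator sine = +0.83962; denominator sine = +0.97742.
Result = 0.0174·47.33·(+0.83962) / (0.0354·(+0.97742)) = +19.986 rad/s; magnitude 19.986 rad/s.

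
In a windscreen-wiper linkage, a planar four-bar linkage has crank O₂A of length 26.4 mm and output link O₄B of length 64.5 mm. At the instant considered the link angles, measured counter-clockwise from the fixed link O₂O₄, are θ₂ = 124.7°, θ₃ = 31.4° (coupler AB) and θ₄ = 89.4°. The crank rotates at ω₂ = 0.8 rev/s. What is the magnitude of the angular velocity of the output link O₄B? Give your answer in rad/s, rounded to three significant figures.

ω₂ = 5.027 rad/s (from 0.8 rev/s).
Differentiating the loop-closure r₂e^{iθ₂}+r₃e^{iθ₃}=r₁+r₄e^{iθ₄} gives r₂ω₂e^{iθ₂}+r₃ω₃e^{iθ₃}=r₄ω₄e^{iθ₄}.
Eliminating the other unknown: ω₄ = r₂ω₂ sin(θ₂−θ₃) / [r₄ sin(θ₄−θ₃)].
Numerator sine = +0.99834; denominator sine = +0.84805.
Result = 0.0264·5.027·(+0.99834) / (0.0645·(+0.84805)) = +2.422 rad/s; magnitude 2.422 rad/s.

2.42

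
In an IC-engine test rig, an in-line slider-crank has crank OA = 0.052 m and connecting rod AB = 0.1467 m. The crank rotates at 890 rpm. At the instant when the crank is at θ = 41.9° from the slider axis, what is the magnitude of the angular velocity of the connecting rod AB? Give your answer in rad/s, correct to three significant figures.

25.3

ω = 93.2 rad/s (converted from 890 rpm).
The rod makes angle φ with the slider axis where L sinφ = r sinθ; differentiating, L cosφ·φ̇ = r ω cosθ.
L cosφ = √(L² − r² sin²θ) = 0.14253 m.
|ω_rod| = r ω |cosθ| / √(L² − r² sin²θ) = 0.052·93.2·0.74431/0.14253 = 25.309 rad/s.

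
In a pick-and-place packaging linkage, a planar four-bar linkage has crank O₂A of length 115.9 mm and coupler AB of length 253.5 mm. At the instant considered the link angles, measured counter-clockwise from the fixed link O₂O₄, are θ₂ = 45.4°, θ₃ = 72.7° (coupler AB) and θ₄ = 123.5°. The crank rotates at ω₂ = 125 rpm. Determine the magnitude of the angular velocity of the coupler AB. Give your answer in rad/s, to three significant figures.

7.56

ω₂ = 13.09 rad/s (from 125 rpm).
Differentiating the loop-closure r₂e^{iθ₂}+r₃e^{iθ₃}=r₁+r₄e^{iθ₄} gives r₂ω₂e^{iθ₂}+r₃ω₃e^{iθ₃}=r₄ω₄e^{iθ₄}.
Eliminating the other unknown: ω₃ = r₂ω₂ sin(θ₄−θ₂) / [r₃ sin(θ₃−θ₄)].
Numerator sine = +0.97851; denominator sine = -0.77494.
Result = 0.1159·13.09·(+0.97851) / (0.2535·(-0.77494)) = -7.5568 rad/s; magnitude 7.5568 rad/s.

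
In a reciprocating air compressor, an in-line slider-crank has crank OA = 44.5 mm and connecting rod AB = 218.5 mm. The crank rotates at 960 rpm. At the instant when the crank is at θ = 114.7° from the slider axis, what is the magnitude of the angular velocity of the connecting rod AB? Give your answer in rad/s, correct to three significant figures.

8.71

ω = 100.5 rad/s (converted from 960 rpm).
The rod makes angle φ with the slider axis where L sinφ = r sinθ; differentiating, L cosφ·φ̇ = r ω cosθ.
L cosφ = √(L² − r² sin²θ) = 0.21473 m.
|ω_rod| = r ω |cosθ| / √(L² − r² sin²θ) = 0.0445·100.5·0.41787/0.21473 = 8.7058 rad/s.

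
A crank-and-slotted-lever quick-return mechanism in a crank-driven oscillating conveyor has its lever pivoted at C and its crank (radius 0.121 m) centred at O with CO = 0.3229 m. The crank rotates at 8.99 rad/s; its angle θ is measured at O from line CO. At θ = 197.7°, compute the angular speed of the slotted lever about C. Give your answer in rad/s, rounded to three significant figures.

4.57

ω = 8.99 rad/s
Crank pin A relative to C: A = (d + r cosθ, r sinθ); lever angle φ = atan2(r sinθ, d + r cosθ).
Differentiating tanφ: φ̇ = rω(d cosθ + r)/(d² + r² + 2dr cosθ).
d² + r² + 2dr cosθ = |CA|² = 0.0444627 m²;  d cosθ + r = -0.18661 m.
|ω_lever| = |0.121·8.99·-0.18661| / 0.0444627 = 4.5656 rad/s.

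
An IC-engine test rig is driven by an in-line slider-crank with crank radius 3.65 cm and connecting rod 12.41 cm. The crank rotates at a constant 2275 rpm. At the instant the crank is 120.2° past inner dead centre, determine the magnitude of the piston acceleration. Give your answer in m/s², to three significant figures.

1340

ω = 2π·2275/60 = 238.2 rad/s
x(θ) = r cosθ + √(L² − r² sin²θ); with ω constant, a = ω²·d²x/dθ².
d²x/dθ² = −r cosθ − r²(cos2θ)/√u − r⁴ sin²2θ/(4u^{3/2}),  u = L² − r² sin²θ = 0.0144057 m².
Substituting r = 0.0365 m, L = 0.1241 m, θ = 120.2°: d²x/dθ² = +0.023649 m.
a = ω²·d²x/dθ² = (238.2)²·(+0.023649) = +1342.2 m/s²;  |a| = 1342.2 m/s².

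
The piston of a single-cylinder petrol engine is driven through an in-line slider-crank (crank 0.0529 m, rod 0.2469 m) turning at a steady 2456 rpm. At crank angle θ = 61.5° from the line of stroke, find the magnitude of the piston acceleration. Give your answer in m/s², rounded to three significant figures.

1260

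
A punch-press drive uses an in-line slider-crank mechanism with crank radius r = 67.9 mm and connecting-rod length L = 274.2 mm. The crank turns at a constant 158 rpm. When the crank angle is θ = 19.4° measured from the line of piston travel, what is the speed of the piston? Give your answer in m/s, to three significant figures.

0.461

ω = 2π·158/60 = 16.55 rad/s
For an in-line slider-crank, x = r cosθ + √(L² − r² sin²θ), so v = −rω sinθ·[1 + r cosθ/√(L² − r² sin²θ)].
With r = 0.0679 m, L = 0.2742 m, θ = 19.4°: √(L² − r² sin²θ) = 0.27327 m.
v = −0.0679·16.55·0.33216·[1 + 0.0679·0.94322/0.27327] = -0.46062 m/s.
|v| = 0.46062 m/s.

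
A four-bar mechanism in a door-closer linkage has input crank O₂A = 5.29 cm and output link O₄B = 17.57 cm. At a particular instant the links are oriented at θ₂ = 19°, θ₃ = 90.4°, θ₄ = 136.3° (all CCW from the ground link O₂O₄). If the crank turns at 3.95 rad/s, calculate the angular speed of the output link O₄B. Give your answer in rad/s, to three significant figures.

ω₂ = 3.95 rad/s
Differentiating the loop-closure r₂e^{iθ₂}+r₃e^{iθ₃}=r₁+r₄e^{iθ₄} gives r₂ω₂e^{iθ₂}+r₃ω₃e^{iθ₃}=r₄ω₄e^{iθ₄}.
Eliminating the other unknown: ω₄ = r₂ω₂ sin(θ₂−θ₃) / [r₄ sin(θ₄−θ₃)].
Numerator sine = -0.94777; denominator sine = +0.71813.
Result = 0.0529·3.95·(-0.94777) / (0.1757·(+0.71813)) = -1.5696 rad/s; magnitude 1.5696 rad/s.

1.57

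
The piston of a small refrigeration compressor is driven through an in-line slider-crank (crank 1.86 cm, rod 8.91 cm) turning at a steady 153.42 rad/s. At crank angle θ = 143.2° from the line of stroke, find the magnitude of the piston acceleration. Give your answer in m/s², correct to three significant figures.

ω = 153.4 rad/s
x(θ) = r cosθ + √(L² − r² sin²θ); with ω constant, a = ω²·d²x/dθ².
d²x/dθ² = −r cosθ − r²(cos2θ)/√u − r⁴ sin²2θ/(4u^{3/2}),  u = L² − r² sin²θ = 0.00781467 m².
Substituting r = 0.0186 m, L = 0.0891 m, θ = 143.2°: d²x/dθ² = +0.013749 m.
a = ω²·d²x/dθ² = (153.4)²·(+0.013749) = +323.61 m/s²;  |a| = 323.61 m/s².

324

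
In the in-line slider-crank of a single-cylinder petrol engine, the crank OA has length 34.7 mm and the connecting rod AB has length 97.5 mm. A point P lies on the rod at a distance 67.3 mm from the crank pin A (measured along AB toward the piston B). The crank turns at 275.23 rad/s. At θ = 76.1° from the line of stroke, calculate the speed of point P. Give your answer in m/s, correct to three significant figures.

ω = 275.2 rad/s.  Crank-pin speed |V_A| = rω = 9.5505 m/s, perpendicular to OA.
Rod angle: sinφ = −(r/L) sinθ ⇒ φ = -20.211°; ω_rod = −rω cosθ/√(L²−r²sin²θ) = -25.075 rad/s.
V_P = V_A + ω_rod × AP, with AP = 0.0673 m along the rod.
Components: V_Px = −rω sinθ − a·ω_rod·sinφ = -9.8538 m/s;  V_Py = rω cosθ + a·ω_rod·cosφ = +0.71064 m/s.
|V_P| = √(V_Px² + V_Py²) = 9.8794 m/s.

9.88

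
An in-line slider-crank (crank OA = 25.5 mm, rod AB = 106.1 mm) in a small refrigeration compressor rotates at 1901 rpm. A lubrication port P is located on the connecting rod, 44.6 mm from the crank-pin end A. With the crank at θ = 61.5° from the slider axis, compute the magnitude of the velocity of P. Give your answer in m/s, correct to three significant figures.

ω = 199.1 rad/s.  Crank-pin speed |V_A| = rω = 5.0763 m/s, perpendicular to OA.
Rod angle: sinφ = −(r/L) sinθ ⇒ φ = -12.194°; ω_rod = −rω cosθ/√(L²−r²sin²θ) = -23.357 rad/s.
V_P = V_A + ω_rod × AP, with AP = 0.0446 m along the rod.
Components: V_Px = −rω sinθ − a·ω_rod·sinφ = -4.6812 m/s;  V_Py = rω cosθ + a·ω_rod·cosφ = +1.404 m/s.
|V_P| = √(V_Px² + V_Py²) = 4.8872 m/s.

4.89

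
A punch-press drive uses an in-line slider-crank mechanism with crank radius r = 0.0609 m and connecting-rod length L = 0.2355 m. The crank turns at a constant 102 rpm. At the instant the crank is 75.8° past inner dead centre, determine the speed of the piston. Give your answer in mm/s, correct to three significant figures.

ω = 2π·102/60 = 10.68 rad/s
For an in-line slider-crank, x = r cosθ + √(L² − r² sin²θ), so v = −rω sinθ·[1 + r cosθ/√(L² − r² sin²θ)].
With r = 0.0609 m, L = 0.2355 m, θ = 75.8°: √(L² − r² sin²θ) = 0.22798 m.
v = −0.0609·10.68·0.96945·[1 + 0.0609·0.24531/0.22798] = -0.67195 m/s.
|v| = 0.67195 m/s = 671.95 mm/s.

672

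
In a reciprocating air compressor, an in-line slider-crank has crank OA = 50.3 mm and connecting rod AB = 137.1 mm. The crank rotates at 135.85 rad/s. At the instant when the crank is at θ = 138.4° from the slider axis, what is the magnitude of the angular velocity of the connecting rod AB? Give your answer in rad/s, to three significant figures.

ω = 135.8 rad/s
The rod makes angle φ with the slider axis where L sinφ = r sinθ; differentiating, L cosφ·φ̇ = r ω cosθ.
L cosφ = √(L² − r² sin²θ) = 0.13297 m.
|ω_rod| = r ω |cosθ| / √(L² − r² sin²θ) = 0.0503·135.8·0.74780/0.13297 = 38.429 rad/s.

38.4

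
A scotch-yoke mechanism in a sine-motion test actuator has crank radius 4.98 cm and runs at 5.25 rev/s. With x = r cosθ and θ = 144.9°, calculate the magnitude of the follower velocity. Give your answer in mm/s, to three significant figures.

945

ω = 32.99 rad/s (from 5.25 rev/s).
x = r cosθ ⇒ ẋ = −rω sinθ.
|v| = rω|sinθ| = 0.0498·32.99·|sin 144.9°| = 0.94458 m/s = 944.58 mm/s.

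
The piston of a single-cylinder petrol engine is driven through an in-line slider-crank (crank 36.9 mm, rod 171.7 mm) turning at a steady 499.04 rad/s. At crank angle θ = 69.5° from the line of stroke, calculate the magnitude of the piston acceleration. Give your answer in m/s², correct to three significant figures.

1710

ω = 499 rad/s
x(θ) = r cosθ + √(L² − r² sin²θ); with ω constant, a = ω²·d²x/dθ².
d²x/dθ² = −r cosθ − r²(cos2θ)/√u − r⁴ sin²2θ/(4u^{3/2}),  u = L² − r² sin²θ = 0.0282863 m².
Substituting r = 0.0369 m, L = 0.1717 m, θ = 69.5°: d²x/dθ² = -0.0068545 m.
a = ω²·d²x/dθ² = (499)²·(-0.0068545) = -1707.1 m/s²;  |a| = 1707.1 m/s².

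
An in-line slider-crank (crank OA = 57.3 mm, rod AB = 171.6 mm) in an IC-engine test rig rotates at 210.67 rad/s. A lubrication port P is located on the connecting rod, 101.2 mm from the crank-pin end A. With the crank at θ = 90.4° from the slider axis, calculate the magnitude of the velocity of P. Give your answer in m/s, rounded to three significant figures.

ω = 210.7 rad/s.  Crank-pin speed |V_A| = rω = 12.071 m/s, perpendicular to OA.
Rod angle: sinφ = −(r/L) sinθ ⇒ φ = -19.506°; ω_rod = −rω cosθ/√(L²−r²sin²θ) = +0.52101 rad/s.
V_P = V_A + ω_rod × AP, with AP = 0.1012 m along the rod.
Components: V_Px = −rω sinθ − a·ω_rod·sinφ = -12.053 m/s;  V_Py = rω cosθ + a·ω_rod·cosφ = -0.034574 m/s.
|V_P| = √(V_Px² + V_Py²) = 12.054 m/s.

12.1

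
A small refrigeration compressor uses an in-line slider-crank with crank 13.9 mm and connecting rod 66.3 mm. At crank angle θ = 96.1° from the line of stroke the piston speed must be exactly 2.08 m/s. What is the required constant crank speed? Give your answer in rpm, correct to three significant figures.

For an in-line slider-crank, |v_piston| = rω|sinθ|·[1 + r cosθ/√(L² − r² sin²θ)].
With r = 0.0139 m, L = 0.0663 m, θ = 96.1°: the bracketed kinematic factor |dx/dθ| = 0.013506 m.
ω = v/|dx/dθ| = 2.08/0.013506 = 154 rad/s.
N = 60ω/(2π) = 1470.6 rpm.

1470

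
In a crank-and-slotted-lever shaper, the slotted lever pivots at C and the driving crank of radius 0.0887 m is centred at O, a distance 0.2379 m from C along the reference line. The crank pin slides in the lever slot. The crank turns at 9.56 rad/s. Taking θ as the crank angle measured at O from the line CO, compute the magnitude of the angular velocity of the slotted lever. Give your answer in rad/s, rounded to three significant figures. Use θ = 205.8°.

ω = 9.56 rad/s
Crank pin A relative to C: A = (d + r cosθ, r sinθ); lever angle φ = atan2(r sinθ, d + r cosθ).
Differentiating tanφ: φ̇ = rω(d cosθ + r)/(d² + r² + 2dr cosθ).
d² + r² + 2dr cosθ = |CA|² = 0.0264675 m²;  d cosθ + r = -0.12549 m.
|ω_lever| = |0.0887·9.56·-0.12549| / 0.0264675 = 4.0203 rad/s.

4.02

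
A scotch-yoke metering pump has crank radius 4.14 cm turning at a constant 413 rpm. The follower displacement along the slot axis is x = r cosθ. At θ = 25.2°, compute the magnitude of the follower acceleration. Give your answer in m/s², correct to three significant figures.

ω = 43.25 rad/s (from 413 rpm).
x = r cosθ ⇒ ẍ = −rω² cosθ (ω constant).
|a| = rω²|cosθ| = 0.0414·(43.25)²·|cos 25.2°| = 70.069 m/s².

70.1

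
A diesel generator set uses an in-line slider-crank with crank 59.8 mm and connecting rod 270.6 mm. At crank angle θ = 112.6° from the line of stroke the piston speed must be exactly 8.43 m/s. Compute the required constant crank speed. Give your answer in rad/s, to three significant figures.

167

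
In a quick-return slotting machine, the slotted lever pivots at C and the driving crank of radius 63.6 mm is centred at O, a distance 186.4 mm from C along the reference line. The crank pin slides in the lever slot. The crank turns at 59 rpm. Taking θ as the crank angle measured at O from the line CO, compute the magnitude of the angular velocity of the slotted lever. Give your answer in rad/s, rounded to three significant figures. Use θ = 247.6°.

0.0981

ω = 6.178 rad/s (from 59 rpm).
Crank pin A relative to C: A = (d + r cosθ, r sinθ); lever angle φ = atan2(r sinθ, d + r cosθ).
Differentiating tanφ: φ̇ = rω(d cosθ + r)/(d² + r² + 2dr cosθ).
d² + r² + 2dr cosθ = |CA|² = 0.0297547 m²;  d cosθ + r = -0.0074315 m.
|ω_lever| = |0.0636·6.178·-0.0074315| / 0.0297547 = 0.098143 rad/s.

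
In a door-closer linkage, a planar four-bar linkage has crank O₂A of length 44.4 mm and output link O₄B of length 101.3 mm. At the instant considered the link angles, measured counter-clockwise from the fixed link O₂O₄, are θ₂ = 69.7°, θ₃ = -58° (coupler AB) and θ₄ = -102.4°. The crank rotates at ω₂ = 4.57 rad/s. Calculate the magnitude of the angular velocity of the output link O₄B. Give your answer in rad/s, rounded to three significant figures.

2.27

ω₂ = 4.57 rad/s
Differentiating the loop-closure r₂e^{iθ₂}+r₃e^{iθ₃}=r₁+r₄e^{iθ₄} gives r₂ω₂e^{iθ₂}+r₃ω₃e^{iθ₃}=r₄ω₄e^{iθ₄}.
Eliminating the other unknown: ω₄ = r₂ω₂ sin(θ₂−θ₃) / [r₄ sin(θ₄−θ₃)].
Numerator sine = +0.79122; denominator sine = -0.69966.
Result = 0.0444·4.57·(+0.79122) / (0.1013·(-0.69966)) = -2.2652 rad/s; magnitude 2.2652 rad/s.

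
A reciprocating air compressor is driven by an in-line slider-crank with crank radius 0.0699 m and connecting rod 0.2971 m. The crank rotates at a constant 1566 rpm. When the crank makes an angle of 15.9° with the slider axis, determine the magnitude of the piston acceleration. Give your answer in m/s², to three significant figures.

ω = 2π·1566/60 = 164 rad/s
x(θ) = r cosθ + √(L² − r² sin²θ); with ω constant, a = ω²·d²x/dθ².
d²x/dθ² = −r cosθ − r²(cos2θ)/√u − r⁴ sin²2θ/(4u^{3/2}),  u = L² − r² sin²θ = 0.0879017 m².
Substituting r = 0.0699 m, L = 0.2971 m, θ = 15.9°: d²x/dθ² = -0.081295 m.
a = ω²·d²x/dθ² = (164)²·(-0.081295) = -2186.3 m/s²;  |a| = 2186.3 m/s².

2190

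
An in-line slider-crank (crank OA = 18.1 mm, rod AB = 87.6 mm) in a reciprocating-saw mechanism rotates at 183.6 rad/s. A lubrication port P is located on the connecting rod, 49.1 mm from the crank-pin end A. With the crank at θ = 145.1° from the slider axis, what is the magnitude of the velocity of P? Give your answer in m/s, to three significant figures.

2.10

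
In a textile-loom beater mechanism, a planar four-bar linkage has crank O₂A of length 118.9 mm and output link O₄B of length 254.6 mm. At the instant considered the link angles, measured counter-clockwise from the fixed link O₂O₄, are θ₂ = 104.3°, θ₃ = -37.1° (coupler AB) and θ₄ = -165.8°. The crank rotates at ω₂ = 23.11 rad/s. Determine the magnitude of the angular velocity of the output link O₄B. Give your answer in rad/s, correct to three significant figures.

ω₂ = 23.11 rad/s
Differentiating the loop-closure r₂e^{iθ₂}+r₃e^{iθ₃}=r₁+r₄e^{iθ₄} gives r₂ω₂e^{iθ₂}+r₃ω₃e^{iθ₃}=r₄ω₄e^{iθ₄}.
Eliminating the other unknown: ω₄ = r₂ω₂ sin(θ₂−θ₃) / [r₄ sin(θ₄−θ₃)].
Numerator sine = +0.62388; denominator sine = -0.78043.
Result = 0.1189·23.11·(+0.62388) / (0.2546·(-0.78043)) = -8.6276 rad/s; magnitude 8.6276 rad/s.

8.63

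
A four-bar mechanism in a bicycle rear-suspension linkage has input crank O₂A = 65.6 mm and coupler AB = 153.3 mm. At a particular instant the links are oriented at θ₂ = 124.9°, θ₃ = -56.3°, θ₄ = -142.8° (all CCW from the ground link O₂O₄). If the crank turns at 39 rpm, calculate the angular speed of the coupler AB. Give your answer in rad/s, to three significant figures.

ω₂ = 4.084 rad/s (from 39 rpm).
Differentiating the loop-closure r₂e^{iθ₂}+r₃e^{iθ₃}=r₁+r₄e^{iθ₄} gives r₂ω₂e^{iθ₂}+r₃ω₃e^{iθ₃}=r₄ω₄e^{iθ₄}.
Eliminating the other unknown: ω₃ = r₂ω₂ sin(θ₄−θ₂) / [r₃ sin(θ₃−θ₄)].
Numerator sine = +0.99919; denominator sine = +0.99813.
Result = 0.0656·4.084·(+0.99919) / (0.1533·(+0.99813)) = +1.7495 rad/s; magnitude 1.7495 rad/s.

1.75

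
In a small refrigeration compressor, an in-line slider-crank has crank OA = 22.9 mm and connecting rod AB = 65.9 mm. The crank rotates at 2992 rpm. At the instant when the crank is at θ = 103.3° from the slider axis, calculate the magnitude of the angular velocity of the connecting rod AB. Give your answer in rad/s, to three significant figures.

26.6

ω = 313.3 rad/s (converted from 2992 rpm).
The rod makes angle φ with the slider axis where L sinφ = r sinθ; differentiating, L cosφ·φ̇ = r ω cosθ.
L cosφ = √(L² − r² sin²θ) = 0.062017 m.
|ω_rod| = r ω |cosθ| / √(L² − r² sin²θ) = 0.0229·313.3·0.23005/0.062017 = 26.615 rad/s.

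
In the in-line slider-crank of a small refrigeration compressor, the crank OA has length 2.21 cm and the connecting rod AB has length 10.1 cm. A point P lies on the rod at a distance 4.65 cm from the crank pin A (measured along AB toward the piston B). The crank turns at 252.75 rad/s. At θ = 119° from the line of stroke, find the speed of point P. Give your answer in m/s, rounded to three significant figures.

ω = 252.8 rad/s.  Crank-pin speed |V_A| = rω = 5.5858 m/s, perpendicular to OA.
Rod angle: sinφ = −(r/L) sinθ ⇒ φ = -11.033°; ω_rod = −rω cosθ/√(L²−r²sin²θ) = +27.317 rad/s.
V_P = V_A + ω_rod × AP, with AP = 0.0465 m along the rod.
Components: V_Px = −rω sinθ − a·ω_rod·sinφ = -4.6423 m/s;  V_Py = rω cosθ + a·ω_rod·cosφ = -1.4613 m/s.
|V_P| = √(V_Px² + V_Py²) = 4.8669 m/s.

4.87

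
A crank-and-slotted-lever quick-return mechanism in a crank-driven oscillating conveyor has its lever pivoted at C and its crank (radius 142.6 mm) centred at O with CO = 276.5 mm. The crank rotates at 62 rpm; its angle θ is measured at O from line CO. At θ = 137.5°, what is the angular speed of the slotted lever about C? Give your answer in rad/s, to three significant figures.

1.47

ω = 6.493 rad/s (from 62 rpm).
Crank pin A relative to C: A = (d + r cosθ, r sinθ); lever angle φ = atan2(r sinθ, d + r cosθ).
Differentiating tanφ: φ̇ = rω(d cosθ + r)/(d² + r² + 2dr cosθ).
d² + r² + 2dr cosθ = |CA|² = 0.0386469 m²;  d cosθ + r = -0.061257 m.
|ω_lever| = |0.1426·6.493·-0.061257| / 0.0386469 = 1.4675 rad/s.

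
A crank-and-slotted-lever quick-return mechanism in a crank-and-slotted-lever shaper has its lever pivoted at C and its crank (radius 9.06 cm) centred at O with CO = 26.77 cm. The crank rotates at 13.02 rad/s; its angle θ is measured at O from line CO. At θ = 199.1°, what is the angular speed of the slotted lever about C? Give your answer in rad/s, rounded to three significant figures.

5.63

ω = 13.02 rad/s
Crank pin A relative to C: A = (d + r cosθ, r sinθ); lever angle φ = atan2(r sinθ, d + r cosθ).
Differentiating tanφ: φ̇ = rω(d cosθ + r)/(d² + r² + 2dr cosθ).
d² + r² + 2dr cosθ = |CA|² = 0.0340348 m²;  d cosθ + r = -0.16236 m.
|ω_lever| = |0.0906·13.02·-0.16236| / 0.0340348 = 5.6273 rad/s.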